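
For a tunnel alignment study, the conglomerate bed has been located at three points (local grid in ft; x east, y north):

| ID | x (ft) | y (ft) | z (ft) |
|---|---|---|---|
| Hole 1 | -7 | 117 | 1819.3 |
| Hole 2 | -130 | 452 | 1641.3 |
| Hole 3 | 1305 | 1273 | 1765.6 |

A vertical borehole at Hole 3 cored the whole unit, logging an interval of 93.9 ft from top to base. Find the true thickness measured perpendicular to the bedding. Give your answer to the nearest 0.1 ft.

83.2 ft

Let the plane be z = a·x + b·y + c.
Hole 2−Hole 1: −123a + 335b = −178;  Hole 3−Hole 1: 1312a + 1156b = −53.7.
Solving gives a = 0.32281, b = −0.41282.
|∇z| = √(a²+b²) = 0.52405, so dip δ = arctan(0.52405) = 27.66°.
True thickness = vertical thickness × cos δ = 93.9 × cos 27.66° = 83.2 ft.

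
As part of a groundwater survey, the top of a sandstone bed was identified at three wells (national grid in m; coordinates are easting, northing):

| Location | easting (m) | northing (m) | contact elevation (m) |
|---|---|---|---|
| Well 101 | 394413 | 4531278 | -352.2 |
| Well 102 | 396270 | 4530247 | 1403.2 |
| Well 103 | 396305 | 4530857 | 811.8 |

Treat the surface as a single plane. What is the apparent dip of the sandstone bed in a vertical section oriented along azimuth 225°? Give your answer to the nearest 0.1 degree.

22.9°

Two edge vectors: Well 101→Well 102 = (1857, -1031, 1755.4), Well 101→Well 103 = (1892, -421, 1164).
Normal n = (Well 101→Well 102) × (Well 101→Well 103) = (-461060.6, 1159668.8, 1168855).
So ∂z/∂easting = −n_x/n_z = 0.39445 and ∂z/∂northing = −n_y/n_z = −0.99214.
Unit vector along 225° is (sin 225°, cos 225°) = (-0.7071, -0.7071).
Slope in that direction = a·(-0.7071) + b·(-0.7071) = 0.42263.
Apparent dip = arctan|0.42263| = 22.9° (true dip is 46.9°, so apparent ≤ true as expected).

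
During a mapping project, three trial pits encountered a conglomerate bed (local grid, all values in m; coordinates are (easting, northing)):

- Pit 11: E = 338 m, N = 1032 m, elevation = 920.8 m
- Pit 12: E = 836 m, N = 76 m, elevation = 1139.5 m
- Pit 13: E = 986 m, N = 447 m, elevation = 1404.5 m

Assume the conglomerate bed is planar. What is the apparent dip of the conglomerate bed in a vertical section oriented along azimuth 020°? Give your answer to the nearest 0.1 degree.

Two edge vectors: Pit 11→Pit 12 = (498, -956, 218.7), Pit 11→Pit 13 = (648, -585, 483.7).
Normal n = (Pit 11→Pit 12) × (Pit 11→Pit 13) = (-334477.7, -99165, 328158).
So ∂z/∂E = −n_x/n_z = 1.01926 and ∂z/∂N = −n_y/n_z = 0.30219.
Unit vector along 020° is (sin 20°, cos 20°) = (0.3420, 0.9397).
Slope in that direction = a·(0.3420) + b·(0.9397) = 0.63257.
Apparent dip = arctan|0.63257| = 32.3° (true dip is 46.8°, so apparent ≤ true as expected).

32.3°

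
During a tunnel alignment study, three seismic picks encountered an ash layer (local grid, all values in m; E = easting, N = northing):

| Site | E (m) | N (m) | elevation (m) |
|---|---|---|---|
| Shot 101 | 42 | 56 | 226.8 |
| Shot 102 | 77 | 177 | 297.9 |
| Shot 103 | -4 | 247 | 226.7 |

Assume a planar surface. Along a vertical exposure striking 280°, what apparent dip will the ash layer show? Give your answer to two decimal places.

Two edge vectors: Shot 101→Shot 102 = (35, 121, 71.1), Shot 101→Shot 103 = (-46, 191, -0.1).
Normal n = (Shot 101→Shot 102) × (Shot 101→Shot 103) = (-13592.2, -3267.1, 12251).
So ∂z/∂E = −n_x/n_z = 1.10948 and ∂z/∂N = −n_y/n_z = 0.26668.
Unit vector along 280° is (sin 280°, cos 280°) = (-0.9848, 0.1736).
Slope in that direction = a·(-0.9848) + b·(0.1736) = −1.04631.
Apparent dip = arctan|1.04631| = 46.30° (true dip is 48.8°, so apparent ≤ true as expected).

46.30°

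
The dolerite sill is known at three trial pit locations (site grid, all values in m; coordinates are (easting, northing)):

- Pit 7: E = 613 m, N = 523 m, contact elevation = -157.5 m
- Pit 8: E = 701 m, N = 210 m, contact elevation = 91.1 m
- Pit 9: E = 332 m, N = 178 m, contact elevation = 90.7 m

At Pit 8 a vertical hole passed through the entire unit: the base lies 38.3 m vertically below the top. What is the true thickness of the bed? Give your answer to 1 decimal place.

30.2 m

Two edge vectors: Pit 7→Pit 8 = (88, -313, 248.6), Pit 7→Pit 9 = (-281, -345, 248.2).
Normal n = (Pit 7→Pit 8) × (Pit 7→Pit 9) = (8080.4, -91698.2, -118313).
So ∂z/∂E = −n_x/n_z = 0.06830 and ∂z/∂N = −n_y/n_z = −0.77505.
|∇z| = √(a²+b²) = 0.77805, so dip δ = arctan(0.77805) = 37.88°.
True thickness = vertical thickness × cos δ = 38.3 × cos 37.88° = 30.2 m.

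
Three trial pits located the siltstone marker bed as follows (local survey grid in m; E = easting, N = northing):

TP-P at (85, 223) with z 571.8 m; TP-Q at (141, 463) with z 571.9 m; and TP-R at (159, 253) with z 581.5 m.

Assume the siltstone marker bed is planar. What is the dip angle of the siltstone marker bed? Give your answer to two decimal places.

Two edge vectors: TP-P→TP-Q = (56, 240, 0.1), TP-P→TP-R = (74, 30, 9.7).
Normal n = (TP-P→TP-Q) × (TP-P→TP-R) = (2325, -535.8, -16080).
So ∂z/∂E = −n_x/n_z = 0.14459 and ∂z/∂N = −n_y/n_z = −0.03332.
Gradient magnitude |∇z| = √(a² + b²) = √(0.02091 + 0.00111) = 0.14838.
True dip = arctan(0.14838) = 8.44°, dipping toward WNW (azimuth ≈ 283°).

8.44°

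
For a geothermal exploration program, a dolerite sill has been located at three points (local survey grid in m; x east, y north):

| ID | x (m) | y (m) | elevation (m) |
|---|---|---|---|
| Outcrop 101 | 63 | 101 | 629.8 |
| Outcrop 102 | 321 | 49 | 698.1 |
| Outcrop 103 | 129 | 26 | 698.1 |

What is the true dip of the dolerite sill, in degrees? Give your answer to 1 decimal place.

39.7°

Let the plane be z = a·x + b·y + c.
Outcrop 102−Outcrop 101: 258a − 52b = 68.3;  Outcrop 103−Outcrop 101: 66a − 75b = 68.3.
Solving gives a = 0.09869, b = −0.82382.
Gradient magnitude |∇z| = √(a² + b²) = √(0.00974 + 0.67868) = 0.82971.
True dip = arctan(0.82971) = 39.7°, dipping toward N (azimuth ≈ 353°).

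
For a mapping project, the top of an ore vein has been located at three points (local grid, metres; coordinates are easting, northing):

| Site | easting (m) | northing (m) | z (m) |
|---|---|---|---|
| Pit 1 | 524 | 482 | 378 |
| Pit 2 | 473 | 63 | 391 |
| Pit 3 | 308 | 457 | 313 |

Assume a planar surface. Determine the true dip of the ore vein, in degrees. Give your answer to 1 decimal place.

17.6°

Two edge vectors: Pit 1→Pit 2 = (-51, -419, 13), Pit 1→Pit 3 = (-216, -25, -65).
Normal n = (Pit 1→Pit 2) × (Pit 1→Pit 3) = (27560, -6123, -89229).
So ∂z/∂easting = −n_x/n_z = 0.30887 and ∂z/∂northing = −n_y/n_z = −0.06862.
Gradient magnitude |∇z| = √(a² + b²) = √(0.09540 + 0.00471) = 0.31640.
True dip = arctan(0.31640) = 17.6°, dipping toward WNW (azimuth ≈ 283°).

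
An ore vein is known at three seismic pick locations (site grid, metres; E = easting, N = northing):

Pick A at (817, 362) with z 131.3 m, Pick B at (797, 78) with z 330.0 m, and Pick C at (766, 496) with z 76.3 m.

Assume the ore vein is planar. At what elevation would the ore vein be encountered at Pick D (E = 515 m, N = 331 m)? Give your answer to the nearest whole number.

Two edge vectors: Pick A→Pick B = (-20, -284, 198.7), Pick A→Pick C = (-51, 134, -55).
Normal n = (Pick A→Pick B) × (Pick A→Pick C) = (-11005.8, -11233.7, -17164).
So ∂z/∂E = −n_x/n_z = −0.64121 and ∂z/∂N = −n_y/n_z = −0.65449.
Intercept c from Pick A: 131.3 + 523.87 + 236.93 = 892.10.
At (515, 331): z = −330.2 − 216.6 + 892.10 = 345.2 m.

345 m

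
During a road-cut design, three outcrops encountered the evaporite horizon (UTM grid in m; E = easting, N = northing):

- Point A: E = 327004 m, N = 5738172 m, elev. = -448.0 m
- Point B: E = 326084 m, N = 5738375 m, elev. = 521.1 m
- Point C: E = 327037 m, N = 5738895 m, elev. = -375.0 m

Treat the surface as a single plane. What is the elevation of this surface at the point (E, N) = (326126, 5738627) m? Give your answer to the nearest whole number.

515 m

Let the plane be z = a·E + b·N + c.
Point B−Point A: −920a + 203b = 969.1;  Point C−Point A: 33a + 723b = 73.
Solving gives a = −1.02080987, b = 0.14756117.
Then c = -448 − a·327004 − b·5738172 = −513370.46.
At (326126, 5738627): z = −332912.6 + 846798.5 − 513370.46 = 515.4 m.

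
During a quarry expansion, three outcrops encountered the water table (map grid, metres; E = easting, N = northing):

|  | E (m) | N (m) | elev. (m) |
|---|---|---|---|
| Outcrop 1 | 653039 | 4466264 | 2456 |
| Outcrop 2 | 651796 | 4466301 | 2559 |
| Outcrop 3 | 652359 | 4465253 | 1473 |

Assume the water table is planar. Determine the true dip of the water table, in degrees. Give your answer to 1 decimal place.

Let the plane be z = a·E + b·N + c.
Outcrop 2−Outcrop 1: −1243a + 37b = 103;  Outcrop 3−Outcrop 1: −680a − 1011b = −983.
Solving gives a = −0.05286, b = 1.00786.
Gradient magnitude |∇z| = √(a² + b²) = √(0.00279 + 1.01578) = 1.00925.
True dip = arctan(1.00925) = 45.3°, dipping toward S (azimuth ≈ 177°).

45.3°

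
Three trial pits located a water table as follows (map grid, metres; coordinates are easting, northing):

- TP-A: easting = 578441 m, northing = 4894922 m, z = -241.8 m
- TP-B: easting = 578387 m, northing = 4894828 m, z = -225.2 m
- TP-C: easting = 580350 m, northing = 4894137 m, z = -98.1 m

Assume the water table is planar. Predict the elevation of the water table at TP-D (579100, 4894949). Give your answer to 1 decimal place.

-245.2 m

Two edge vectors: TP-A→TP-B = (-54, -94, 16.6), TP-A→TP-C = (1909, -785, 143.7).
Normal n = (TP-A→TP-B) × (TP-A→TP-C) = (-476.8, 39449.2, 221836).
So ∂z/∂easting = −n_x/n_z = 0.002149336 and ∂z/∂northing = −n_y/n_z = −0.177830469.
Intercept c from TP-A: -241.8 − 1243.26 + 870466.28 = 868981.21.
At (579100, 4894949): z = 1244.7 − 870471.1 + 868981.21 = -245.2 m.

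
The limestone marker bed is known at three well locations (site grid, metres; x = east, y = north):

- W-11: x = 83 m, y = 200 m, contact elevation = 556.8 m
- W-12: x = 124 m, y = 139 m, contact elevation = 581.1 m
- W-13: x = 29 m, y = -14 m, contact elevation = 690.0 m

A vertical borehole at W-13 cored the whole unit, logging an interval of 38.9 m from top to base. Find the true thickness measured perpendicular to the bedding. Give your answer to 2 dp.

Let the plane be z = a·x + b·y + c.
W-12−W-11: 41a − 61b = 24.3;  W-13−W-11: −54a − 214b = 133.2.
Solving gives a = −0.24238, b = −0.56127.
|∇z| = √(a²+b²) = 0.61137, so dip δ = arctan(0.61137) = 31.44°.
True thickness = vertical thickness × cos δ = 38.9 × cos 31.44° = 33.19 m.

33.19 m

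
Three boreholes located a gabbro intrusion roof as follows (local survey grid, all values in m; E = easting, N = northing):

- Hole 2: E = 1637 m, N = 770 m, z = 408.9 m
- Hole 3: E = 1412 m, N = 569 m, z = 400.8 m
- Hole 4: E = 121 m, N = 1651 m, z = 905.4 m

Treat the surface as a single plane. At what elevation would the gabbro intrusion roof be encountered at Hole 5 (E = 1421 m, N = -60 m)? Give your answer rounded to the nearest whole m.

Two edge vectors: Hole 2→Hole 3 = (-225, -201, -8.1), Hole 2→Hole 4 = (-1516, 881, 496.5).
Normal n = (Hole 2→Hole 3) × (Hole 2→Hole 4) = (-92660.4, 123992.1, -502941).
So ∂z/∂E = −n_x/n_z = −0.18424 and ∂z/∂N = −n_y/n_z = 0.24653.
Intercept c from Hole 2: 408.9 + 301.60 − 189.83 = 520.66.
At (1421, -60): z = −261.8 − 14.8 + 520.66 = 244.1 m.

244 m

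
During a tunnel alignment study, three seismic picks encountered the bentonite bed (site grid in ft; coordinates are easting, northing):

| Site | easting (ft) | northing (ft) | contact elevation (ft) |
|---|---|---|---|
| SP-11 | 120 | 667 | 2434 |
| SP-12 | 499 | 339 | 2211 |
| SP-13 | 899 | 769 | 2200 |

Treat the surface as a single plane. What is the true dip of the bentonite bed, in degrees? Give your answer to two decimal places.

23.99°

Two edge vectors: SP-11→SP-12 = (379, -328, -223), SP-11→SP-13 = (779, 102, -234).
Normal n = (SP-11→SP-12) × (SP-11→SP-13) = (99498, -85031, 294170).
So ∂z/∂easting = −n_x/n_z = −0.33823 and ∂z/∂northing = −n_y/n_z = 0.28905.
Gradient magnitude |∇z| = √(a² + b²) = √(0.11440 + 0.08355) = 0.44492.
True dip = arctan(0.44492) = 23.99°, dipping toward SE (azimuth ≈ 131°).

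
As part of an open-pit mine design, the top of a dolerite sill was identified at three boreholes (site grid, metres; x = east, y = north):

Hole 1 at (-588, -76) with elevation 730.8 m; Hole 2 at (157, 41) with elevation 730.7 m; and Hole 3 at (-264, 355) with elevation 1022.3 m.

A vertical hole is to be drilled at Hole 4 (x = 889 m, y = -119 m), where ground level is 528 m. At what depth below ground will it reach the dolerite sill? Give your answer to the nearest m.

Two edge vectors: Hole 1→Hole 2 = (745, 117, -0.1), Hole 1→Hole 3 = (324, 431, 291.5).
Normal n = (Hole 1→Hole 2) × (Hole 1→Hole 3) = (34148.6, -217199.9, 283187).
So ∂z/∂x = −n_x/n_z = −0.12059 and ∂z/∂y = −n_y/n_z = 0.76698.
Intercept c from Hole 1: 730.8 − 70.91 + 58.29 = 718.19.
At (889, -119): z_contact = −107.2 − 91.3 + 718.19 = 519.7 m.
Depth below ground = 528 − 519.7 = 8 m.

8 m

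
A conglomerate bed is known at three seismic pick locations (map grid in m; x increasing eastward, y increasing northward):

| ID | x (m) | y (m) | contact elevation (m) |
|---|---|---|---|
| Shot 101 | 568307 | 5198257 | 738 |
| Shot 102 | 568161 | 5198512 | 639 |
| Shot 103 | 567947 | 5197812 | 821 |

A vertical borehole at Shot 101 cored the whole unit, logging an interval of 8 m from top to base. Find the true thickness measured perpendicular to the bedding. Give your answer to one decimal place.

Let the plane be z = a·x + b·y + c.
Shot 102−Shot 101: −146a + 255b = −99;  Shot 103−Shot 101: −360a − 445b = 83.
Solving gives a = 0.14601, b = −0.30464.
|∇z| = √(a²+b²) = 0.33782, so dip δ = arctan(0.33782) = 18.67°.
True thickness = vertical thickness × cos δ = 8 × cos 18.67° = 7.6 m.

7.6 m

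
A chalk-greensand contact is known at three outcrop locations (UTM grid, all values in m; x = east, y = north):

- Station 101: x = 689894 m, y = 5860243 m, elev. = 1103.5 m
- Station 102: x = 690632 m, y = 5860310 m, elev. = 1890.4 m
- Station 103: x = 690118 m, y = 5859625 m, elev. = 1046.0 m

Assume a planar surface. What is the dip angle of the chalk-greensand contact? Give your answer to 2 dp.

Two edge vectors: Station 101→Station 102 = (738, 67, 786.9), Station 101→Station 103 = (224, -618, -57.5).
Normal n = (Station 101→Station 102) × (Station 101→Station 103) = (482451.7, 218700.6, -471092).
So ∂z/∂x = −n_x/n_z = 1.02411 and ∂z/∂y = −n_y/n_z = 0.46424.
Gradient magnitude |∇z| = √(a² + b²) = √(1.04881 + 0.21552) = 1.12442.
True dip = arctan(1.12442) = 48.35°, dipping toward WSW (azimuth ≈ 246°).

48.35°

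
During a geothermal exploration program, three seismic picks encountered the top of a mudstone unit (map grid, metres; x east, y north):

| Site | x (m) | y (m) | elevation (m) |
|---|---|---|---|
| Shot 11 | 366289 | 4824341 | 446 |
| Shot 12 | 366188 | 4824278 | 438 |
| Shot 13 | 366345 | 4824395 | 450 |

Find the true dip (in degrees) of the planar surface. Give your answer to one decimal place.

Two edge vectors: Shot 11→Shot 12 = (-101, -63, -8), Shot 11→Shot 13 = (56, 54, 4).
Normal n = (Shot 11→Shot 12) × (Shot 11→Shot 13) = (180, -44, -1926).
So ∂z/∂x = −n_x/n_z = 0.09346 and ∂z/∂y = −n_y/n_z = −0.02285.
Gradient magnitude |∇z| = √(a² + b²) = √(0.00873 + 0.00052) = 0.09621.
True dip = arctan(0.09621) = 5.5°, dipping toward WNW (azimuth ≈ 284°).

5.5°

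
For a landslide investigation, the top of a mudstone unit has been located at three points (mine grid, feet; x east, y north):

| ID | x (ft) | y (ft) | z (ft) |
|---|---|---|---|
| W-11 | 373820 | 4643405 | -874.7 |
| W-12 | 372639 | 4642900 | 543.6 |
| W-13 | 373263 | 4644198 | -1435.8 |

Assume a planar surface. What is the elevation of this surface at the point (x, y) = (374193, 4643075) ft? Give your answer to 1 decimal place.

Let the plane be z = a·x + b·y + c.
W-12−W-11: −1181a − 505b = 1418.3;  W-13−W-11: −557a + 793b = −561.1.
Solving gives a = −0.690872035, b = −1.192831934.
Then c = -874.7 − a·373820 − b·4643405 = 5796188.85.
At (374193, 4643075): z = −258519.5 − 5538408.1 + 5796188.85 = -738.8 ft.

-738.8 ft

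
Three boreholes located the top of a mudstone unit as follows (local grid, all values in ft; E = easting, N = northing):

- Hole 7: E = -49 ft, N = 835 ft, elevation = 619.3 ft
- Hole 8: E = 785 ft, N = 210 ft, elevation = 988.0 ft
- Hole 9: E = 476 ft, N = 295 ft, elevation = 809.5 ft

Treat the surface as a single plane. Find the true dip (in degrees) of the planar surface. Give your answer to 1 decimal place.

Let the plane be z = a·E + b·N + c.
Hole 8−Hole 7: 834a − 625b = 368.7;  Hole 9−Hole 7: 525a − 540b = 190.2.
Solving gives a = 0.65630, b = 0.28585.
Gradient magnitude |∇z| = √(a² + b²) = √(0.43073 + 0.08171) = 0.71585.
True dip = arctan(0.71585) = 35.6°, dipping toward WSW (azimuth ≈ 246°).

35.6°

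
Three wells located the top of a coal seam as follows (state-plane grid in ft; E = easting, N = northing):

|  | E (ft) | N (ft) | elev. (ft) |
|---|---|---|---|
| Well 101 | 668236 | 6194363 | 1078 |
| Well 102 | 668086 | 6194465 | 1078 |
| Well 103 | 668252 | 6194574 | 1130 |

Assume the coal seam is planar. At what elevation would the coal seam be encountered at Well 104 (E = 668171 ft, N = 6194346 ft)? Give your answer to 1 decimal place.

Let the plane be z = a·E + b·N + c.
Well 102−Well 101: −150a + 102b = 0;  Well 103−Well 101: 16a + 211b = 52.
Solving gives a = 0.159365423, b = 0.234360916.
Then c = 1078 − a·668236 − b·6194363 = −1557132.30.
At (668171, 6194346): z = 106483.4 + 1451712.6 − 1557132.30 = 1063.7 ft.

1063.7 ft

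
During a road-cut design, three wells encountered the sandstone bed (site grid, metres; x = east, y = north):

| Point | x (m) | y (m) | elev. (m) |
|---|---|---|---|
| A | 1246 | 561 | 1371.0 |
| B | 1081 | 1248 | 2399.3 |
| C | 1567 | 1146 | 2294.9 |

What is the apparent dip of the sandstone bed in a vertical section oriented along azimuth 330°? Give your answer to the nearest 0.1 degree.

51.7°

Two edge vectors: A→B = (-165, 687, 1028.3), A→C = (321, 585, 923.9).
Normal n = (A→B) × (A→C) = (33163.8, 482527.8, -317052).
So ∂z/∂x = −n_x/n_z = 0.10460 and ∂z/∂y = −n_y/n_z = 1.52192.
Unit vector along 330° is (sin 330°, cos 330°) = (-0.5000, 0.8660).
Slope in that direction = a·(-0.5000) + b·(0.8660) = 1.26572.
Apparent dip = arctan|1.26572| = 51.7° (true dip is 56.8°, so apparent ≤ true as expected).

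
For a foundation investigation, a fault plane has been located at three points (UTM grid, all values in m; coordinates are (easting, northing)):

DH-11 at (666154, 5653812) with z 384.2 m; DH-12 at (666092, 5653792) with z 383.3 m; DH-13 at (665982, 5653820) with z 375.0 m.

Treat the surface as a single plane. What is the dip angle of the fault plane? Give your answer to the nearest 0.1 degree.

Let the plane be z = a·E + b·N + c.
DH-12−DH-11: −62a − 20b = −0.9;  DH-13−DH-11: −172a + 8b = −9.2.
Solving gives a = 0.04858, b = −0.10559.
Gradient magnitude |∇z| = √(a² + b²) = √(0.00236 + 0.01115) = 0.11623.
True dip = arctan(0.11623) = 6.6°, dipping toward NNW (azimuth ≈ 335°).

6.6°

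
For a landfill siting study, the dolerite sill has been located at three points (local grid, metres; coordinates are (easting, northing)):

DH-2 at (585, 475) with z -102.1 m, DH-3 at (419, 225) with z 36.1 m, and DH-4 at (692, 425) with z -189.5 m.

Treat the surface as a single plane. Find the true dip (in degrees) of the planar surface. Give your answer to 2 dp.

39.37°

Let the plane be z = a·E + b·N + c.
DH-3−DH-2: −166a − 250b = 138.2;  DH-4−DH-2: 107a − 50b = −87.4.
Solving gives a = −0.82054, b = −0.00796.
Gradient magnitude |∇z| = √(a² + b²) = √(0.67329 + 0.00006) = 0.82058.
True dip = arctan(0.82058) = 39.37°, dipping toward E (azimuth ≈ 089°).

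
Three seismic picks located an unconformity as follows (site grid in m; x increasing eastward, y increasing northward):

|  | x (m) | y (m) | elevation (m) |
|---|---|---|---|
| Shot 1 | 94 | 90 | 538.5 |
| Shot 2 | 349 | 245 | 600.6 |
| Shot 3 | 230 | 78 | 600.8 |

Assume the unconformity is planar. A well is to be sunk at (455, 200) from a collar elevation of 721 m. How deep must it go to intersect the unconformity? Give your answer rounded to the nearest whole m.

Let the plane be z = a·x + b·y + c.
Shot 2−Shot 1: 255a + 155b = 62.1;  Shot 3−Shot 1: 136a − 12b = 62.3.
Solving gives a = 0.43089, b = −0.30824.
Then c = 538.5 − a·94 − b·90 = 525.74.
At (455, 200): z_contact = 196.1 − 61.6 + 525.74 = 660.1 m.
Depth below ground = 721 − 660.1 = 61 m.

61 m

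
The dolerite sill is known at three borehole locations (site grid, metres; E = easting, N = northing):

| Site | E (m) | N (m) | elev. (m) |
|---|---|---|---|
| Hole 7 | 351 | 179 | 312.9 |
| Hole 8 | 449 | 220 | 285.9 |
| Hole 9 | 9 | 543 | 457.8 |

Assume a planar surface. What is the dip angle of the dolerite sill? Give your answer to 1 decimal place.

18.4°

Let the plane be z = a·E + b·N + c.
Hole 8−Hole 7: 98a + 41b = −27;  Hole 9−Hole 7: −342a + 364b = 144.9.
Solving gives a = −0.31732, b = 0.09994.
Gradient magnitude |∇z| = √(a² + b²) = √(0.10069 + 0.00999) = 0.33268.
True dip = arctan(0.33268) = 18.4°, dipping toward ESE (azimuth ≈ 107°).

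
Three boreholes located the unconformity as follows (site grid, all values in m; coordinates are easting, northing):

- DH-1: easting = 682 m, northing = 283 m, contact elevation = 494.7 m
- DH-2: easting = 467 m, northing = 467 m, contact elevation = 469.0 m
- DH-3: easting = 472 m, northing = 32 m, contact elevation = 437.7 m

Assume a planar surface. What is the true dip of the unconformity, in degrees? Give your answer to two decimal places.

Two edge vectors: DH-1→DH-2 = (-215, 184, -25.7), DH-1→DH-3 = (-210, -251, -57).
Normal n = (DH-1→DH-2) × (DH-1→DH-3) = (-16938.7, -6858, 92605).
So ∂z/∂easting = −n_x/n_z = 0.18291 and ∂z/∂northing = −n_y/n_z = 0.07406.
Gradient magnitude |∇z| = √(a² + b²) = √(0.03346 + 0.00548) = 0.19734.
True dip = arctan(0.19734) = 11.16°, dipping toward WSW (azimuth ≈ 248°).

11.16°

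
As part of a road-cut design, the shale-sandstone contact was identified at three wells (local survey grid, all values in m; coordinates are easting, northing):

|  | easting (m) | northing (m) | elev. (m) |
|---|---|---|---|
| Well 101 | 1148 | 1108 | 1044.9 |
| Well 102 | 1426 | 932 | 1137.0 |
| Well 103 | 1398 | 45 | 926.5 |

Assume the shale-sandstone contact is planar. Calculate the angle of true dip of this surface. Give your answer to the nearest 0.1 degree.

Let the plane be z = a·easting + b·northing + c.
Well 102−Well 101: 278a − 176b = 92.1;  Well 103−Well 101: 250a − 1063b = −118.4.
Solving gives a = 0.47210, b = 0.22241.
Gradient magnitude |∇z| = √(a² + b²) = √(0.22288 + 0.04947) = 0.52187.
True dip = arctan(0.52187) = 27.6°, dipping toward WSW (azimuth ≈ 245°).

27.6°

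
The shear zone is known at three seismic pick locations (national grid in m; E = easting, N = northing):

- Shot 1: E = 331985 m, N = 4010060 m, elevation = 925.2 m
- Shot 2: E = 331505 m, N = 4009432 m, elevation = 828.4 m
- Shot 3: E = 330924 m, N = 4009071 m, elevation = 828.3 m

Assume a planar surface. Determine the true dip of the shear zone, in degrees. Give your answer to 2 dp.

19.05°

Let the plane be z = a·E + b·N + c.
Shot 2−Shot 1: −480a − 628b = −96.8;  Shot 3−Shot 1: −1061a − 989b = −96.9.
Solving gives a = −0.18207, b = 0.29330.
Gradient magnitude |∇z| = √(a² + b²) = √(0.03315 + 0.08603) = 0.34522.
True dip = arctan(0.34522) = 19.05°, dipping toward SSE (azimuth ≈ 148°).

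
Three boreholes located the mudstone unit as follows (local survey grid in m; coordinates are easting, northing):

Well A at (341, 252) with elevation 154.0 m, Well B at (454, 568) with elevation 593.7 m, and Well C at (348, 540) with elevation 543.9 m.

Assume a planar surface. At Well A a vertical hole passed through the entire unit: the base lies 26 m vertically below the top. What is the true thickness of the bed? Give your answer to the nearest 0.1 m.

Two edge vectors: Well A→Well B = (113, 316, 439.7), Well A→Well C = (7, 288, 389.9).
Normal n = (Well A→Well B) × (Well A→Well C) = (-3425.2, -40980.8, 30332).
So ∂z/∂easting = −n_x/n_z = 0.11292 and ∂z/∂northing = −n_y/n_z = 1.35107.
|∇z| = √(a²+b²) = 1.35579, so dip δ = arctan(1.35579) = 53.59°.
True thickness = vertical thickness × cos δ = 26 × cos 53.59° = 15.4 m.

15.4 m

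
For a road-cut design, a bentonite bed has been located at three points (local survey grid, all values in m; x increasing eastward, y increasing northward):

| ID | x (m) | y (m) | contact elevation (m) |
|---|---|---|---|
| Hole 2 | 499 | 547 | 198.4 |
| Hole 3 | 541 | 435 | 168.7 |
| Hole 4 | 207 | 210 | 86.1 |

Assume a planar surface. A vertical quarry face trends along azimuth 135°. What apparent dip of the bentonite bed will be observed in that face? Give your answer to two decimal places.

Two edge vectors: Hole 2→Hole 3 = (42, -112, -29.7), Hole 2→Hole 4 = (-292, -337, -112.3).
Normal n = (Hole 2→Hole 3) × (Hole 2→Hole 4) = (2568.7, 13389, -46858).
So ∂z/∂x = −n_x/n_z = 0.05482 and ∂z/∂y = −n_y/n_z = 0.28574.
Unit vector along 135° is (sin 135°, cos 135°) = (0.7071, -0.7071).
Slope in that direction = a·(0.7071) + b·(-0.7071) = −0.16328.
Apparent dip = arctan|0.16328| = 9.27° (true dip is 16.2°, so apparent ≤ true as expected).

9.27°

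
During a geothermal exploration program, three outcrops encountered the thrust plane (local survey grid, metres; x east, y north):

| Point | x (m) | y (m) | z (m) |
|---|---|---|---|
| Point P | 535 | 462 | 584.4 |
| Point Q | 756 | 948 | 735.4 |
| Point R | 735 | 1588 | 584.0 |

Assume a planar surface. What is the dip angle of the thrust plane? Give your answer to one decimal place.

48.7°

Let the plane be z = a·x + b·y + c.
Point Q−Point P: 221a + 486b = 151;  Point R−Point P: 200a + 1126b = −0.4.
Solving gives a = 1.12249, b = −0.19973.
Gradient magnitude |∇z| = √(a² + b²) = √(1.25997 + 0.03989) = 1.14012.
True dip = arctan(1.14012) = 48.7°, dipping toward W (azimuth ≈ 280°).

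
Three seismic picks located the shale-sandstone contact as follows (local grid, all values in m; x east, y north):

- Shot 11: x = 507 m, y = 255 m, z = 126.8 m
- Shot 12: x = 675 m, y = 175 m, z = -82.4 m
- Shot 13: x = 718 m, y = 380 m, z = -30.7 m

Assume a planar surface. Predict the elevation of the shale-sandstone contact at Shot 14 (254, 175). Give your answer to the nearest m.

348 m

Let the plane be z = a·x + b·y + c.
Shot 12−Shot 11: 168a − 80b = −209.2;  Shot 13−Shot 11: 211a + 125b = −157.5.
Solving gives a = −1.02297, b = 0.46677.
Then c = 126.8 − a·507 − b·255 = 526.42.
At (254, 175): z = −259.8 + 81.7 + 526.42 = 348.3 m.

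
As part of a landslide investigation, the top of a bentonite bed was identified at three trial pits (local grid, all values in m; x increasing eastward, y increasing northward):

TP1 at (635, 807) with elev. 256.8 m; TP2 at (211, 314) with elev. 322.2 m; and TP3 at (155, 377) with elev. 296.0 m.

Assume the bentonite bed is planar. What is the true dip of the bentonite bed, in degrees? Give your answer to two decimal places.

Two edge vectors: TP1→TP2 = (-424, -493, 65.4), TP1→TP3 = (-480, -430, 39.2).
Normal n = (TP1→TP2) × (TP1→TP3) = (8796.4, -14771.2, -54320).
So ∂z/∂x = −n_x/n_z = 0.16194 and ∂z/∂y = −n_y/n_z = −0.27193.
Gradient magnitude |∇z| = √(a² + b²) = √(0.02622 + 0.07395) = 0.31649.
True dip = arctan(0.31649) = 17.56°, dipping toward NNW (azimuth ≈ 329°).

17.56°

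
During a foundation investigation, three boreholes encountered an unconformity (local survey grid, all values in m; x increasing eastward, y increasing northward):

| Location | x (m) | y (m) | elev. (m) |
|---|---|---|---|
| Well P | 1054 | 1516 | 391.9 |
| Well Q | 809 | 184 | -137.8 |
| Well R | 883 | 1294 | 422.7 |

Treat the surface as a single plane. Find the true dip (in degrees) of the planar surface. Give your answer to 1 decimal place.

47.1°

Two edge vectors: Well P→Well Q = (-245, -1332, -529.7), Well P→Well R = (-171, -222, 30.8).
Normal n = (Well P→Well Q) × (Well P→Well R) = (-158619, 98124.7, -173382).
So ∂z/∂x = −n_x/n_z = −0.91485 and ∂z/∂y = −n_y/n_z = 0.56595.
Gradient magnitude |∇z| = √(a² + b²) = √(0.83696 + 0.32029) = 1.07576.
True dip = arctan(1.07576) = 47.1°, dipping toward ESE (azimuth ≈ 122°).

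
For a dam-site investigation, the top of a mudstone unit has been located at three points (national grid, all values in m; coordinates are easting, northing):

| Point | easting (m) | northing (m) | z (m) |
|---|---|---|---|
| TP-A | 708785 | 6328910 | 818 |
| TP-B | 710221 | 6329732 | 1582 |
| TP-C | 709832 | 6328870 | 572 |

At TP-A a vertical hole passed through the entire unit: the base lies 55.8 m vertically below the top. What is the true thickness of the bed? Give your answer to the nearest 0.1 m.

34.5 m

Two edge vectors: TP-A→TP-B = (1436, 822, 764), TP-A→TP-C = (1047, -40, -246).
Normal n = (TP-A→TP-B) × (TP-A→TP-C) = (-171652, 1153164, -918074).
So ∂z/∂easting = −n_x/n_z = −0.18697 and ∂z/∂northing = −n_y/n_z = 1.25607.
|∇z| = √(a²+b²) = 1.26991, so dip δ = arctan(1.26991) = 51.78°.
True thickness = vertical thickness × cos δ = 55.8 × cos 51.78° = 34.5 m.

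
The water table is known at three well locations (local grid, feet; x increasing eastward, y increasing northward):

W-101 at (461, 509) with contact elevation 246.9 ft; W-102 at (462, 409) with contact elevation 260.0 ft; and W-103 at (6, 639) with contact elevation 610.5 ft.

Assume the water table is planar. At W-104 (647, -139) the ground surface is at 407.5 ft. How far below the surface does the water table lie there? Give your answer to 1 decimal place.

226.3 ft

Two edge vectors: W-101→W-102 = (1, -100, 13.1), W-101→W-103 = (-455, 130, 363.6).
Normal n = (W-101→W-102) × (W-101→W-103) = (-38063, -6324.1, -45370).
So ∂z/∂x = −n_x/n_z = −0.83895 and ∂z/∂y = −n_y/n_z = −0.13939.
Intercept c from W-101: 246.9 + 386.75 + 70.95 = 704.60.
At (647, -139): z_contact = −542.80 + 19.38 + 704.60 = 181.18 ft.
Depth below ground = 407.5 − 181.18 = 226.3 ft.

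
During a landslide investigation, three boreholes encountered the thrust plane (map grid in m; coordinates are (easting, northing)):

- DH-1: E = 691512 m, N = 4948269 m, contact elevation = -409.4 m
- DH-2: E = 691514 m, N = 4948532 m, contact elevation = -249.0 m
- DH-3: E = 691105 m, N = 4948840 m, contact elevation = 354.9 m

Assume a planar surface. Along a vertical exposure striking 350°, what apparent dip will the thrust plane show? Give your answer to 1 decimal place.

38.1°

Let the plane be z = a·E + b·N + c.
DH-2−DH-1: 2a + 263b = 160.4;  DH-3−DH-1: −407a + 571b = 764.3.
Solving gives a = −1.01146, b = 0.61758.
Unit vector along 350° is (sin 350°, cos 350°) = (-0.1736, 0.9848).
Slope in that direction = a·(-0.1736) + b·(0.9848) = 0.78383.
Apparent dip = arctan|0.78383| = 38.1° (true dip is 49.8°, so apparent ≤ true as expected).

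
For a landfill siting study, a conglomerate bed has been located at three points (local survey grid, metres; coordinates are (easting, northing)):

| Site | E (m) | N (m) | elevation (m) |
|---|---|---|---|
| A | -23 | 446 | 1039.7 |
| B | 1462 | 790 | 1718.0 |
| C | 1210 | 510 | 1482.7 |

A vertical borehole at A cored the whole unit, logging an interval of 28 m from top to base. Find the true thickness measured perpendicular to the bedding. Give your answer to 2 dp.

Let the plane be z = a·E + b·N + c.
B−A: 1485a + 344b = 678.3;  C−A: 1233a + 64b = 443.
Solving gives a = 0.33114, b = 0.54233.
|∇z| = √(a²+b²) = 0.63544, so dip δ = arctan(0.63544) = 32.43°.
True thickness = vertical thickness × cos δ = 28 × cos 32.43° = 23.63 m.

23.63 m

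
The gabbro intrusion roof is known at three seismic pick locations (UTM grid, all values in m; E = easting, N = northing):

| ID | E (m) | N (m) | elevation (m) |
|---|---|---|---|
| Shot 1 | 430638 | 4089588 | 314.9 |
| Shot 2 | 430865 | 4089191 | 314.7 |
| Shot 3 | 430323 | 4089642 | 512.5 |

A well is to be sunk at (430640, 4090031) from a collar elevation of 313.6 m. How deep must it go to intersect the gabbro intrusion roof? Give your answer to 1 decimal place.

176.0 m

Two edge vectors: Shot 1→Shot 2 = (227, -397, -0.2), Shot 1→Shot 3 = (-315, 54, 197.6).
Normal n = (Shot 1→Shot 2) × (Shot 1→Shot 3) = (-78436.4, -44792.2, -112797).
So ∂z/∂E = −n_x/n_z = −0.695376650 and ∂z/∂N = −n_y/n_z = −0.397104533.
Intercept c from Shot 1: 314.9 + 299455.61 + 1623993.93 = 1923764.44.
At (430640, 4090031): z_contact = −299457.00 − 1624169.85 + 1923764.44 = 137.59 m.
Depth below ground = 313.6 − 137.59 = 176.0 m.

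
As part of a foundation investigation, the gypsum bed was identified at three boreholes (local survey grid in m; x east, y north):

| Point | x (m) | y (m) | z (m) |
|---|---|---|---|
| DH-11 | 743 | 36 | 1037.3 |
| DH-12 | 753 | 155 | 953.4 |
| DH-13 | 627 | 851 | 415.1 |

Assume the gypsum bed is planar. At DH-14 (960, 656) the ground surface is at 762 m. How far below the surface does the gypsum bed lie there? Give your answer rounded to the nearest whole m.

119 m

Let the plane be z = a·x + b·y + c.
DH-12−DH-11: 10a + 119b = −83.9;  DH-13−DH-11: −116a + 815b = −622.2.
Solving gives a = 0.25796, b = −0.72672.
Then c = 1037.3 − a·743 − b·36 = 871.80.
At (960, 656): z_contact = 247.6 − 476.7 + 871.80 = 642.7 m.
Depth below ground = 762 − 642.7 = 119 m.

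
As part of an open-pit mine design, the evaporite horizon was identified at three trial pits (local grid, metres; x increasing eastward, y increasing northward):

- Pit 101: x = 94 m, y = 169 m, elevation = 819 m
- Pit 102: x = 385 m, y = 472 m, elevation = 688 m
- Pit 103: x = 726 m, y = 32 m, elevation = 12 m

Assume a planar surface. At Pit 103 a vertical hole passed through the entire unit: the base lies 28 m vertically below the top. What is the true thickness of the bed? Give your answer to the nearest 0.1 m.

Two edge vectors: Pit 101→Pit 102 = (291, 303, -131), Pit 101→Pit 103 = (632, -137, -807).
Normal n = (Pit 101→Pit 102) × (Pit 101→Pit 103) = (-262468, 152045, -231363).
So ∂z/∂x = −n_x/n_z = −1.13444 and ∂z/∂y = −n_y/n_z = 0.65717.
|∇z| = √(a²+b²) = 1.31104, so dip δ = arctan(1.31104) = 52.67°.
True thickness = vertical thickness × cos δ = 28 × cos 52.67° = 17.0 m.

17.0 m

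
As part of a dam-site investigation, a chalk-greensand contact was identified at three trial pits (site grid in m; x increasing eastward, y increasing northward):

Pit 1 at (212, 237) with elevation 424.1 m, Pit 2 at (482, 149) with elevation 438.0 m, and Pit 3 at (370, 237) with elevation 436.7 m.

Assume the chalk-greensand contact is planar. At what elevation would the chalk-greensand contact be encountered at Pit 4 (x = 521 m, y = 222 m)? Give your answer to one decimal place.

447.4 m

Two edge vectors: Pit 1→Pit 2 = (270, -88, 13.9), Pit 1→Pit 3 = (158, 0, 12.6).
Normal n = (Pit 1→Pit 2) × (Pit 1→Pit 3) = (-1108.8, -1205.8, 13904).
So ∂z/∂x = −n_x/n_z = 0.07975 and ∂z/∂y = −n_y/n_z = 0.08672.
Intercept c from Pit 1: 424.1 − 16.91 − 20.55 = 386.64.
At (521, 222): z = 41.5 + 19.3 + 386.64 = 447.4 m.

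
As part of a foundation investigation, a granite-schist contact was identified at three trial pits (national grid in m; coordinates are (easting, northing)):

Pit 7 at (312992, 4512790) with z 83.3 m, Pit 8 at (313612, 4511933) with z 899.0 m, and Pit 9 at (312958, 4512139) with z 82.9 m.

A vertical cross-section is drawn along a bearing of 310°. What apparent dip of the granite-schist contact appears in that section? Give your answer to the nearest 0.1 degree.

Let the plane be z = a·E + b·N + c.
Pit 8−Pit 7: 620a − 857b = 815.7;  Pit 9−Pit 7: −34a − 651b = −0.4.
Solving gives a = 1.22785, b = −0.06351.
Unit vector along 310° is (sin 310°, cos 310°) = (-0.7660, 0.6428).
Slope in that direction = a·(-0.7660) + b·(0.6428) = −0.98142.
Apparent dip = arctan|0.98142| = 44.5° (true dip is 50.9°, so apparent ≤ true as expected).

44.5°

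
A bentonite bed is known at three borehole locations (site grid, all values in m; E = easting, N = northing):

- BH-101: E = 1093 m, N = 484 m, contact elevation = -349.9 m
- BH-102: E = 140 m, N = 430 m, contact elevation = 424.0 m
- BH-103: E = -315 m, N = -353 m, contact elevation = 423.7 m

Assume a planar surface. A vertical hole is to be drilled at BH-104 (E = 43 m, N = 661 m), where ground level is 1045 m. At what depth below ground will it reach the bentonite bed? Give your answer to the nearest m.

Two edge vectors: BH-101→BH-102 = (-953, -54, 773.9), BH-101→BH-103 = (-1408, -837, 773.6).
Normal n = (BH-101→BH-102) × (BH-101→BH-103) = (605979.9, -352410.4, 721629).
So ∂z/∂E = −n_x/n_z = −0.83974 and ∂z/∂N = −n_y/n_z = 0.48835.
Intercept c from BH-101: -349.9 + 917.83 − 236.36 = 331.57.
At (43, 661): z_contact = −36.1 + 322.8 + 331.57 = 618.3 m.
Depth below ground = 1045 − 618.3 = 427 m.

427 m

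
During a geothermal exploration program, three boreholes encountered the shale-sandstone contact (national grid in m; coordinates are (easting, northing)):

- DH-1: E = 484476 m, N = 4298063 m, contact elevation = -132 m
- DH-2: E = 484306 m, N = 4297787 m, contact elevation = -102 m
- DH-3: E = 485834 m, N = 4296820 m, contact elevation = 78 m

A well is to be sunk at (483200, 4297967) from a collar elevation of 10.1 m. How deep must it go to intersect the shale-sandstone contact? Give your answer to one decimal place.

Two edge vectors: DH-1→DH-2 = (-170, -276, 30), DH-1→DH-3 = (1358, -1243, 210).
Normal n = (DH-1→DH-2) × (DH-1→DH-3) = (-20670, 76440, 586118).
So ∂z/∂E = −n_x/n_z = 0.035265936 and ∂z/∂N = −n_y/n_z = −0.130417424.
Intercept c from DH-1: -132 − 17085.50 + 560542.31 = 543324.81.
At (483200, 4297967): z_contact = 17040.50 − 560529.79 + 543324.81 = -164.48 m.
Depth below ground = 10.1 − (-164.48) = 174.6 m.

174.6 m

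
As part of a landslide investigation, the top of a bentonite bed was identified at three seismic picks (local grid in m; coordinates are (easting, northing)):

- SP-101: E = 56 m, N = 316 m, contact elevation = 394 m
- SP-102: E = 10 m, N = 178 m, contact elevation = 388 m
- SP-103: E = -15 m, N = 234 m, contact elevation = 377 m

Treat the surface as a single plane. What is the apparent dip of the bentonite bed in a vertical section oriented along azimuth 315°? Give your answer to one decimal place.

Let the plane be z = a·E + b·N + c.
SP-102−SP-101: −46a − 138b = −6;  SP-103−SP-101: −71a − 82b = −17.
Solving gives a = 0.30767, b = −0.05908.
Unit vector along 315° is (sin 315°, cos 315°) = (-0.7071, 0.7071).
Slope in that direction = a·(-0.7071) + b·(0.7071) = −0.25933.
Apparent dip = arctan|0.25933| = 14.5° (true dip is 17.4°, so apparent ≤ true as expected).

14.5°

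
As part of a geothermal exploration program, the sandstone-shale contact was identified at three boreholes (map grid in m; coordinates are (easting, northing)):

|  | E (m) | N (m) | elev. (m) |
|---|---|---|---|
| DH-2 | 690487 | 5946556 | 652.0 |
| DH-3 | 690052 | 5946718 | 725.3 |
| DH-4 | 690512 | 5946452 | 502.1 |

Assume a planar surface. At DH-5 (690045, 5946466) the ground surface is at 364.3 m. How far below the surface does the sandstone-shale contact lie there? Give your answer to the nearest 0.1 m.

Two edge vectors: DH-2→DH-3 = (-435, 162, 73.3), DH-2→DH-4 = (25, -104, -149.9).
Normal n = (DH-2→DH-3) × (DH-2→DH-4) = (-16660.6, -63374, 41190).
So ∂z/∂E = −n_x/n_z = 0.404481670 and ∂z/∂N = −n_y/n_z = 1.538577325.
Intercept c from DH-2: 652 − 279289.34 − 9149236.22 = −9427873.56.
At (690045, 5946466): z_contact = 279110.55 + 9149097.75 − 9427873.56 = 334.75 m.
Depth below ground = 364.3 − 334.75 = 29.6 m.

29.6 m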